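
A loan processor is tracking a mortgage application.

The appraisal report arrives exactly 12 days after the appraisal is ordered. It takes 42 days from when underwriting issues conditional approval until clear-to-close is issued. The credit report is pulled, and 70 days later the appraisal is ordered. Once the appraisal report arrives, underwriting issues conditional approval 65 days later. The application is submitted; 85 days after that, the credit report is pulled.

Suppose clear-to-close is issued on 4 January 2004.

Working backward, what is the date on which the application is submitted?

5 April 2003

Clear-to-close is issued: Jan 4, 2004.
Underwriting issues conditional approval: Jan 4, 2004 − 42 days = Nov 23, 2003.
The appraisal report arrives: Nov 23, 2003 − 65 days = Sep 19, 2003.
The appraisal is ordered: Sep 19, 2003 − 12 days = Sep 7, 2003.
The credit report is pulled: Sep 7, 2003 − 70 days = Jun 29, 2003.
The application is submitted: Jun 29, 2003 − 85 days = Apr 5, 2003.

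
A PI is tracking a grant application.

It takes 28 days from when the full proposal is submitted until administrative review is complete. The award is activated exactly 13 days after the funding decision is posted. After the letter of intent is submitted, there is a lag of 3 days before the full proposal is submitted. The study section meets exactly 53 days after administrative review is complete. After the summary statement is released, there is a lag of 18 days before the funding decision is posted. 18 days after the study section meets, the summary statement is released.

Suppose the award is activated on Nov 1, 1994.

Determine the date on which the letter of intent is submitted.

The award is activated: Nov 1, 1994.
The funding decision is posted: Nov 1, 1994 − 13 days = Oct 19, 1994.
The summary statement is released: Oct 19, 1994 − 18 days = Oct 1, 1994.
The study section meets: Oct 1, 1994 − 18 days = Sep 13, 1994.
Administrative review is complete: Sep 13, 1994 − 53 days = Jul 22, 1994.
The full proposal is submitted: Jul 22, 1994 − 28 days = Jun 24, 1994.
The letter of intent is submitted: Jun 24, 1994 − 3 days = Jun 21, 1994.

Jun 21, 1994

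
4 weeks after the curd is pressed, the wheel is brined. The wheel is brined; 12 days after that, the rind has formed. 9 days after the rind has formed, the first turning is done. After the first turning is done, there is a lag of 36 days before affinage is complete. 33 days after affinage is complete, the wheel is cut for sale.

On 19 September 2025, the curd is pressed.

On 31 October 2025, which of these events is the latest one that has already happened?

The rind has formed

The curd is pressed: Sep 19, 2025.
The wheel is brined: Sep 19, 2025 + 4 weeks = Oct 17, 2025.
The rind has formed: Oct 17, 2025 + 12 days = Oct 29, 2025.
The first turning is done: Oct 29, 2025 + 9 days = Nov 7, 2025.
Affinage is complete: Nov 7, 2025 + 36 days = Dec 13, 2025.
The wheel is cut for sale: Dec 13, 2025 + 33 days = Jan 15, 2026.
Oct 31, 2025 falls between when the rind has formed (Oct 29, 2025) and when the first turning is done (Nov 7, 2025).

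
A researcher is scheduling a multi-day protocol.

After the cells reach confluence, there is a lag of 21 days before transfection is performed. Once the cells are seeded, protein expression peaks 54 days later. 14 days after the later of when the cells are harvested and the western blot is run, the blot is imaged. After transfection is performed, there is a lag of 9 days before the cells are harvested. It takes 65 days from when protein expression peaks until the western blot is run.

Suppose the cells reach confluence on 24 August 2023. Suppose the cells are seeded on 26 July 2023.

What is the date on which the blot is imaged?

The cells reach confluence: Aug 24, 2023.
Transfection is performed: Aug 24, 2023 + 21 days = Sep 14, 2023.
The cells are harvested: Sep 14, 2023 + 9 days = Sep 23, 2023.
The cells are seeded: Jul 26, 2023.
Protein expression peaks: Jul 26, 2023 + 54 days = Sep 18, 2023.
The western blot is run: Sep 18, 2023 + 65 days = Nov 22, 2023.
Both prerequisites met — the cells are harvested (Sep 23, 2023), the western blot is run (Nov 22, 2023); the later is Nov 22, 2023.
The blot is imaged: Nov 22, 2023 + 14 days = Dec 6, 2023.

6 December 2023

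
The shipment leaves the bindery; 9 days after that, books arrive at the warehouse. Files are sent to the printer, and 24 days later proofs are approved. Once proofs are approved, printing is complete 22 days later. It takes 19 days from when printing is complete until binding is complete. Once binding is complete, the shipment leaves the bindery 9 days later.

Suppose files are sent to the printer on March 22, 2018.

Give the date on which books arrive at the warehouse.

June 13, 2018

Files are sent to the printer: Mar 22, 2018.
Proofs are approved: Mar 22, 2018 + 24 days = Apr 15, 2018.
Printing is complete: Apr 15, 2018 + 22 days = May 7, 2018.
Binding is complete: May 7, 2018 + 19 days = May 26, 2018.
The shipment leaves the bindery: May 26, 2018 + 9 days = Jun 4, 2018.
Books arrive at the warehouse: Jun 4, 2018 + 9 days = Jun 13, 2018.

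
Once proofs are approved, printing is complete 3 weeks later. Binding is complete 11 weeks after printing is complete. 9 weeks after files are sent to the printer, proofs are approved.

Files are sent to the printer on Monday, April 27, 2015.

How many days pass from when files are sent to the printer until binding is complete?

161 days

Causal path: files are sent to the printer → proofs are approved → printing is complete → binding is complete.
Total delay along the path: 9 + 3 + 11 weeks = 23 weeks = 161 days.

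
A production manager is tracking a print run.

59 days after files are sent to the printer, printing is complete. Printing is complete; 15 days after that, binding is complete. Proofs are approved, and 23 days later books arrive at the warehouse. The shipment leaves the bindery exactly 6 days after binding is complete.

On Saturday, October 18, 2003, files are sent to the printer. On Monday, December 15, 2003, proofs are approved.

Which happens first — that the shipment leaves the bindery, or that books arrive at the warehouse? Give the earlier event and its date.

Files are sent to the printer: Oct 18, 2003.
Printing is complete: Oct 18, 2003 + 59 days = Dec 16, 2003.
Binding is complete: Dec 16, 2003 + 15 days = Dec 31, 2003.
The shipment leaves the bindery: Dec 31, 2003 + 6 days = Jan 6, 2004.
Proofs are approved: Dec 15, 2003.
Books arrive at the warehouse: Dec 15, 2003 + 23 days = Jan 7, 2004.
Comparing: the shipment leaves the bindery on Jan 6, 2004 vs books arrive at the warehouse on Jan 7, 2004. Earlier: the shipment leaves the bindery.

The shipment leaves the bindery — Tuesday, January 6, 2004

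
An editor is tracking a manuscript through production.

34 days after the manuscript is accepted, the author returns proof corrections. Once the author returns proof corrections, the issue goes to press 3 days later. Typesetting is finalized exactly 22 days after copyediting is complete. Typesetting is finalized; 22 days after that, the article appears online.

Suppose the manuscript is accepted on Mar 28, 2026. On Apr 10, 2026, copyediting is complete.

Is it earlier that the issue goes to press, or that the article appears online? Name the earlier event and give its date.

The manuscript is accepted: Mar 28, 2026.
The author returns proof corrections: Mar 28, 2026 + 34 days = May 1, 2026.
The issue goes to press: May 1, 2026 + 3 days = May 4, 2026.
Copyediting is complete: Apr 10, 2026.
Typesetting is finalized: Apr 10, 2026 + 22 days = May 2, 2026.
The article appears online: May 2, 2026 + 22 days = May 24, 2026.
Comparing: the issue goes to press on May 4, 2026 vs the article appears online on May 24, 2026. Earlier: the issue goes to press.

The issue goes to press — May 4, 2026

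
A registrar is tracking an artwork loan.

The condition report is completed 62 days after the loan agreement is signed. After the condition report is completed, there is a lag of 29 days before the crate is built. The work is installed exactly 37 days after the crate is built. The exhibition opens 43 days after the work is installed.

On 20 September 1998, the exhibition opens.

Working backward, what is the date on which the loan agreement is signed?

2 April 1998

The exhibition opens: Sep 20, 1998.
The work is installed: Sep 20, 1998 − 43 days = Aug 8, 1998.
The crate is built: Aug 8, 1998 − 37 days = Jul 2, 1998.
The condition report is completed: Jul 2, 1998 − 29 days = Jun 3, 1998.
The loan agreement is signed: Jun 3, 1998 − 62 days = Apr 2, 1998.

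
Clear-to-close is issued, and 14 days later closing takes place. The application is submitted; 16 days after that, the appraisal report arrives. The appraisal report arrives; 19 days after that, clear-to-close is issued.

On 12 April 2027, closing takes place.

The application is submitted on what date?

Closing takes place: Apr 12, 2027.
Clear-to-close is issued: Apr 12, 2027 − 14 days = Mar 29, 2027.
The appraisal report arrives: Mar 29, 2027 − 19 days = Mar 10, 2027.
The application is submitted: Mar 10, 2027 − 16 days = Feb 22, 2027.

22 February 2027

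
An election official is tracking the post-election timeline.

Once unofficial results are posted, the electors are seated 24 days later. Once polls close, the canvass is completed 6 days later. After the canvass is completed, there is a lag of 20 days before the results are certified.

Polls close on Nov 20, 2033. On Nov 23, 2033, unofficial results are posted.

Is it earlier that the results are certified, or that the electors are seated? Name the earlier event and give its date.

Polls close: Nov 20, 2033.
The canvass is completed: Nov 20, 2033 + 6 days = Nov 26, 2033.
The results are certified: Nov 26, 2033 + 20 days = Dec 16, 2033.
Unofficial results are posted: Nov 23, 2033.
The electors are seated: Nov 23, 2033 + 24 days = Dec 17, 2033.
Comparing: the results are certified on Dec 16, 2033 vs the electors are seated on Dec 17, 2033. Earlier: the results are certified.

The results are certified — Dec 16, 2033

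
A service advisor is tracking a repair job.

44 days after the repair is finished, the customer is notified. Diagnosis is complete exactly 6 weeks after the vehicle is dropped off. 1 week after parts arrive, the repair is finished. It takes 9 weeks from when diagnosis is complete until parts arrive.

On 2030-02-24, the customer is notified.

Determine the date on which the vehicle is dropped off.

2029-09-21

The customer is notified: Feb 24, 2030.
The repair is finished: Feb 24, 2030 − 44 days = Jan 11, 2030.
Parts arrive: Jan 11, 2030 − 1 week = Jan 4, 2030.
Diagnosis is complete: Jan 4, 2030 − 9 weeks = Nov 2, 2029.
The vehicle is dropped off: Nov 2, 2029 − 6 weeks = Sep 21, 2029.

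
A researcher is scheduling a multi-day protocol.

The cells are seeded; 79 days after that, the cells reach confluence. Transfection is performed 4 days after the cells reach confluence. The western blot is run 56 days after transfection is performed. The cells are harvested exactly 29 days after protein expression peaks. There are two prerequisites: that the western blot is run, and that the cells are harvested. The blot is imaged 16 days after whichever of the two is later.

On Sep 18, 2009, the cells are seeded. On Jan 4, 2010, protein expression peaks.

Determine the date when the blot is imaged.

Feb 20, 2010

The cells are seeded: Sep 18, 2009.
The cells reach confluence: Sep 18, 2009 + 79 days = Dec 6, 2009.
Transfection is performed: Dec 6, 2009 + 4 days = Dec 10, 2009.
The western blot is run: Dec 10, 2009 + 56 days = Feb 4, 2010.
Protein expression peaks: Jan 4, 2010.
The cells are harvested: Jan 4, 2010 + 29 days = Feb 2, 2010.
Both prerequisites met — the western blot is run (Feb 4, 2010), the cells are harvested (Feb 2, 2010); the later is Feb 4, 2010.
The blot is imaged: Feb 4, 2010 + 16 days = Feb 20, 2010.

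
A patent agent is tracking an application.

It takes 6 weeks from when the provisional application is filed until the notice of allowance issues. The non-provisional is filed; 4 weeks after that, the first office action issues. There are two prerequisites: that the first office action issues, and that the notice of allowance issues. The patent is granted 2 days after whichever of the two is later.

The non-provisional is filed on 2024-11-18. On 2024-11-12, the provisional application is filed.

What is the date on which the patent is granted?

2024-12-26

The non-provisional is filed: Nov 18, 2024.
The first office action issues: Nov 18, 2024 + 4 weeks = Dec 16, 2024.
The provisional application is filed: Nov 12, 2024.
The notice of allowance issues: Nov 12, 2024 + 6 weeks = Dec 24, 2024.
Both prerequisites met — the first office action issues (Dec 16, 2024), the notice of allowance issues (Dec 24, 2024); the later is Dec 24, 2024.
The patent is granted: Dec 24, 2024 + 2 days = Dec 26, 2024.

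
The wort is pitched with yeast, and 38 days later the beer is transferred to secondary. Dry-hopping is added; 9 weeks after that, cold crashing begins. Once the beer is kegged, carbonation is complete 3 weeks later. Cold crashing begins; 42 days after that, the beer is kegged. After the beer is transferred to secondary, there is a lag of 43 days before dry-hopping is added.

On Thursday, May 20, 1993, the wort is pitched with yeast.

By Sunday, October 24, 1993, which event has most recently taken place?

Cold crashing begins

The wort is pitched with yeast: May 20, 1993.
The beer is transferred to secondary: May 20, 1993 + 38 days = Jun 27, 1993.
Dry-hopping is added: Jun 27, 1993 + 43 days = Aug 9, 1993.
Cold crashing begins: Aug 9, 1993 + 9 weeks = Oct 11, 1993.
The beer is kegged: Oct 11, 1993 + 42 days = Nov 22, 1993.
Carbonation is complete: Nov 22, 1993 + 3 weeks = Dec 13, 1993.
Oct 24, 1993 falls between when cold crashing begins (Oct 11, 1993) and when the beer is kegged (Nov 22, 1993).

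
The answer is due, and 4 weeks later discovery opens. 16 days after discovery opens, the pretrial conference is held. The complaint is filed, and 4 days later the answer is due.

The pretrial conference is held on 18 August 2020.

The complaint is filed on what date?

1 July 2020

The pretrial conference is held: Aug 18, 2020.
Discovery opens: Aug 18, 2020 − 16 days = Aug 2, 2020.
The answer is due: Aug 2, 2020 − 4 weeks = Jul 5, 2020.
The complaint is filed: Jul 5, 2020 − 4 days = Jul 1, 2020.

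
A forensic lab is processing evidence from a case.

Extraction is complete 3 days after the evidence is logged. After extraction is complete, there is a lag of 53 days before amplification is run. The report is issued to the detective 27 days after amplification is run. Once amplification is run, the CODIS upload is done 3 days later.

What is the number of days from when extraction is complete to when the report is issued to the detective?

80 days

Causal path: extraction is complete → amplification is run → the report is issued to the detective.
Total delay along the path: 53 + 27 = 80 days.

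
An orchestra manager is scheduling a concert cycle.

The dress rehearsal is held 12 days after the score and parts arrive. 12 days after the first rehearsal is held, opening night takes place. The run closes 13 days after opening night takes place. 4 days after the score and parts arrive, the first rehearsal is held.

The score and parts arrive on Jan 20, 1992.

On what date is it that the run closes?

The score and parts arrive: Jan 20, 1992.
The first rehearsal is held: Jan 20, 1992 + 4 days = Jan 24, 1992.
Opening night takes place: Jan 24, 1992 + 12 days = Feb 5, 1992.
The run closes: Feb 5, 1992 + 13 days = Feb 18, 1992.

Feb 18, 1992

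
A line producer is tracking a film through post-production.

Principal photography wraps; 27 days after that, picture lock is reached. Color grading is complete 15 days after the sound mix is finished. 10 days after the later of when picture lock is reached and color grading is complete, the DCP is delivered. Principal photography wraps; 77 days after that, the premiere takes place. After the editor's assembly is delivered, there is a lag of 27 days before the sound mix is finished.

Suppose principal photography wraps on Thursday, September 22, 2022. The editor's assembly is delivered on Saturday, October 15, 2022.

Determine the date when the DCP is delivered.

Principal photography wraps: Sep 22, 2022.
Picture lock is reached: Sep 22, 2022 + 27 days = Oct 19, 2022.
The editor's assembly is delivered: Oct 15, 2022.
The sound mix is finished: Oct 15, 2022 + 27 days = Nov 11, 2022.
Color grading is complete: Nov 11, 2022 + 15 days = Nov 26, 2022.
Both prerequisites met — picture lock is reached (Oct 19, 2022), color grading is complete (Nov 26, 2022); the later is Nov 26, 2022.
The DCP is delivered: Nov 26, 2022 + 10 days = Dec 6, 2022.

Tuesday, December 6, 2022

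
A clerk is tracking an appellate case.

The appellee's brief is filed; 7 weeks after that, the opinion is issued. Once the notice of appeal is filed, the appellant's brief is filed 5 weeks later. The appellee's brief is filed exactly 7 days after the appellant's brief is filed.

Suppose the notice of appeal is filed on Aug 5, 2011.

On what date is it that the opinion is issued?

Nov 4, 2011

The notice of appeal is filed: Aug 5, 2011.
The appellant's brief is filed: Aug 5, 2011 + 5 weeks = Sep 9, 2011.
The appellee's brief is filed: Sep 9, 2011 + 7 days = Sep 16, 2011.
The opinion is issued: Sep 16, 2011 + 7 weeks = Nov 4, 2011.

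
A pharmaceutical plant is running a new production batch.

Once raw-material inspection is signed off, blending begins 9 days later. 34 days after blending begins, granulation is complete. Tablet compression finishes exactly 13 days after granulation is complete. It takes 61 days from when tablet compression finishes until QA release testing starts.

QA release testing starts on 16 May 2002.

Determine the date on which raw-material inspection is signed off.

19 January 2002

QA release testing starts: May 16, 2002.
Tablet compression finishes: May 16, 2002 − 61 days = Mar 16, 2002.
Granulation is complete: Mar 16, 2002 − 13 days = Mar 3, 2002.
Blending begins: Mar 3, 2002 − 34 days = Jan 28, 2002.
Raw-material inspection is signed off: Jan 28, 2002 − 9 days = Jan 19, 2002.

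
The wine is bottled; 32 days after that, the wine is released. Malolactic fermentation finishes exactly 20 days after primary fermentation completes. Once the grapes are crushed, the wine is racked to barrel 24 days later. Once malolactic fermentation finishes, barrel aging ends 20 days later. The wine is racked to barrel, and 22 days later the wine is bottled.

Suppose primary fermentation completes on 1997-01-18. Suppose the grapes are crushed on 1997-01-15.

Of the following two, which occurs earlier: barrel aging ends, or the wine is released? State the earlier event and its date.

Primary fermentation completes: Jan 18, 1997.
Malolactic fermentation finishes: Jan 18, 1997 + 20 days = Feb 7, 1997.
Barrel aging ends: Feb 7, 1997 + 20 days = Feb 27, 1997.
The grapes are crushed: Jan 15, 1997.
The wine is racked to barrel: Jan 15, 1997 + 24 days = Feb 8, 1997.
The wine is bottled: Feb 8, 1997 + 22 days = Mar 2, 1997.
The wine is released: Mar 2, 1997 + 32 days = Apr 3, 1997.
Comparing: barrel aging ends on Feb 27, 1997 vs the wine is released on Apr 3, 1997. Earlier: barrel aging ends.

Barrel aging ends — 1997-02-27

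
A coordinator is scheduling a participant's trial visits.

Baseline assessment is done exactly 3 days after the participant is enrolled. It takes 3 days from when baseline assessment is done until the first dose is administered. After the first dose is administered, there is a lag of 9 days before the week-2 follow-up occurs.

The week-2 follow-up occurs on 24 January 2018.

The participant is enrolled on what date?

9 January 2018

The week-2 follow-up occurs: Jan 24, 2018.
The first dose is administered: Jan 24, 2018 − 9 days = Jan 15, 2018.
Baseline assessment is done: Jan 15, 2018 − 3 days = Jan 12, 2018.
The participant is enrolled: Jan 12, 2018 − 3 days = Jan 9, 2018.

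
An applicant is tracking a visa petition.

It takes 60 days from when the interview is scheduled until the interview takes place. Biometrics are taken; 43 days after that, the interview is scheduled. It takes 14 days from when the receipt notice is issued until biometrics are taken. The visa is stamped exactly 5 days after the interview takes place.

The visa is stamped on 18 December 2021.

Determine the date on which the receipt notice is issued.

The visa is stamped: Dec 18, 2021.
The interview takes place: Dec 18, 2021 − 5 days = Dec 13, 2021.
The interview is scheduled: Dec 13, 2021 − 60 days = Oct 14, 2021.
Biometrics are taken: Oct 14, 2021 − 43 days = Sep 1, 2021.
The receipt notice is issued: Sep 1, 2021 − 14 days = Aug 18, 2021.

18 August 2021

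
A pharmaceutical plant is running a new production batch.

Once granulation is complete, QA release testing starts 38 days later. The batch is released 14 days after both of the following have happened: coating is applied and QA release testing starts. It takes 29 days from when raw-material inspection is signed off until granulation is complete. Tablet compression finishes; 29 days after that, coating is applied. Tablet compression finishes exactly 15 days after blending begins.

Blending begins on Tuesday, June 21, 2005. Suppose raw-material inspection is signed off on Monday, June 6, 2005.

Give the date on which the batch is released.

Blending begins: Jun 21, 2005.
Tablet compression finishes: Jun 21, 2005 + 15 days = Jul 6, 2005.
Coating is applied: Jul 6, 2005 + 29 days = Aug 4, 2005.
Raw-material inspection is signed off: Jun 6, 2005.
Granulation is complete: Jun 6, 2005 + 29 days = Jul 5, 2005.
QA release testing starts: Jul 5, 2005 + 38 days = Aug 12, 2005.
Both prerequisites met — coating is applied (Aug 4, 2005), QA release testing starts (Aug 12, 2005); the later is Aug 12, 2005.
The batch is released: Aug 12, 2005 + 14 days = Aug 26, 2005.

Friday, August 26, 2005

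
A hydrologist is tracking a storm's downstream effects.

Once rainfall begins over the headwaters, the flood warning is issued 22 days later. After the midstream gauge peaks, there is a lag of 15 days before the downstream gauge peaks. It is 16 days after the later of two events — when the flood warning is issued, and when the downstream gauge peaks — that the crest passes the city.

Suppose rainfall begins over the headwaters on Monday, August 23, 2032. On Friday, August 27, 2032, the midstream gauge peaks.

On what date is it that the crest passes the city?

Rainfall begins over the headwaters: Aug 23, 2032.
The flood warning is issued: Aug 23, 2032 + 22 days = Sep 14, 2032.
The midstream gauge peaks: Aug 27, 2032.
The downstream gauge peaks: Aug 27, 2032 + 15 days = Sep 11, 2032.
Both prerequisites met — the flood warning is issued (Sep 14, 2032), the downstream gauge peaks (Sep 11, 2032); the later is Sep 14, 2032.
The crest passes the city: Sep 14, 2032 + 16 days = Sep 30, 2032.

Thursday, September 30, 2032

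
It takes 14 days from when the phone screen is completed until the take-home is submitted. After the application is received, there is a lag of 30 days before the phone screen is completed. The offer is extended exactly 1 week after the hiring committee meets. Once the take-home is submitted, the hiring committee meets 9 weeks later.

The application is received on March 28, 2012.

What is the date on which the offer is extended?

July 20, 2012

The application is received: Mar 28, 2012.
The phone screen is completed: Mar 28, 2012 + 30 days = Apr 27, 2012.
The take-home is submitted: Apr 27, 2012 + 14 days = May 11, 2012.
The hiring committee meets: May 11, 2012 + 9 weeks = Jul 13, 2012.
The offer is extended: Jul 13, 2012 + 1 week = Jul 20, 2012.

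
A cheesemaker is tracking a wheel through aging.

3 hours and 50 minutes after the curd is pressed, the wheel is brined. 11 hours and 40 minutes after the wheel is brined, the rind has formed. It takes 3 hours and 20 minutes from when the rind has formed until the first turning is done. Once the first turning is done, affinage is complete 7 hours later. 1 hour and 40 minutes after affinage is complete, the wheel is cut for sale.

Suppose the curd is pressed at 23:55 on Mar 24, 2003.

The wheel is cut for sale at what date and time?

03:25 on Mar 26, 2003

The curd is pressed: 23:55 Mar 24, 2003.
The wheel is brined: 23:55 Mar 24, 2003 + 3h50m = 03:45 Mar 25, 2003.
The rind has formed: 03:45 Mar 25, 2003 + 11h40m = 15:25 Mar 25, 2003.
The first turning is done: 15:25 Mar 25, 2003 + 3h20m = 18:45 Mar 25, 2003.
Affinage is complete: 18:45 Mar 25, 2003 + 7h = 01:45 Mar 26, 2003.
The wheel is cut for sale: 01:45 Mar 26, 2003 + 1h40m = 03:25 Mar 26, 2003.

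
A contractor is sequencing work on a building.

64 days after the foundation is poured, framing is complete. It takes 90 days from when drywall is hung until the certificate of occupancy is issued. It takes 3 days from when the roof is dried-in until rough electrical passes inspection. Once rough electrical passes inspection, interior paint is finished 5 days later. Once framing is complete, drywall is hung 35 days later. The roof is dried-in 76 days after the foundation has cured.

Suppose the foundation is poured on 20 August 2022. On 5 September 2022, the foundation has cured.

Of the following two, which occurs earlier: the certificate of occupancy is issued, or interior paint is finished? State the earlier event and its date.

The foundation is poured: Aug 20, 2022.
Framing is complete: Aug 20, 2022 + 64 days = Oct 23, 2022.
Drywall is hung: Oct 23, 2022 + 35 days = Nov 27, 2022.
The certificate of occupancy is issued: Nov 27, 2022 + 90 days = Feb 25, 2023.
The foundation has cured: Sep 5, 2022.
The roof is dried-in: Sep 5, 2022 + 76 days = Nov 20, 2022.
Rough electrical passes inspection: Nov 20, 2022 + 3 days = Nov 23, 2022.
Interior paint is finished: Nov 23, 2022 + 5 days = Nov 28, 2022.
Comparing: the certificate of occupancy is issued on Feb 25, 2023 vs interior paint is finished on Nov 28, 2022. Earlier: interior paint is finished.

Interior paint is finished — 28 November 2022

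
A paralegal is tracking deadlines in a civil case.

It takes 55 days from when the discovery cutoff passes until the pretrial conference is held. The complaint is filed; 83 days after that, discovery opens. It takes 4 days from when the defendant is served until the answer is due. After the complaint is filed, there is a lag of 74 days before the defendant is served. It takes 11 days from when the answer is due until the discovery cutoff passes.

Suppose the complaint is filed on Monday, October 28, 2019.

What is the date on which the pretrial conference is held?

The complaint is filed: Oct 28, 2019.
The defendant is served: Oct 28, 2019 + 74 days = Jan 10, 2020.
The answer is due: Jan 10, 2020 + 4 days = Jan 14, 2020.
The discovery cutoff passes: Jan 14, 2020 + 11 days = Jan 25, 2020.
The pretrial conference is held: Jan 25, 2020 + 55 days = Mar 20, 2020.

Friday, March 20, 2020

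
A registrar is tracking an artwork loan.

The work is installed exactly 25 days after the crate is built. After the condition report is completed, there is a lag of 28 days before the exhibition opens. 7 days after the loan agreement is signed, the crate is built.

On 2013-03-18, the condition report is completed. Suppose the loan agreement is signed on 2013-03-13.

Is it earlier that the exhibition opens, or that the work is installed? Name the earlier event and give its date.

The work is installed — 2013-04-14

The condition report is completed: Mar 18, 2013.
The exhibition opens: Mar 18, 2013 + 28 days = Apr 15, 2013.
The loan agreement is signed: Mar 13, 2013.
The crate is built: Mar 13, 2013 + 7 days = Mar 20, 2013.
The work is installed: Mar 20, 2013 + 25 days = Apr 14, 2013.
Comparing: the exhibition opens on Apr 15, 2013 vs the work is installed on Apr 14, 2013. Earlier: the work is installed.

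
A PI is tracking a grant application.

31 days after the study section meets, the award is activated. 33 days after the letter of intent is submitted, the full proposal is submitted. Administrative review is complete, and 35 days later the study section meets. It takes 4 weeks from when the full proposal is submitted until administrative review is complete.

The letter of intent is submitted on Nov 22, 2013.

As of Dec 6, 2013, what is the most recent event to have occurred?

The letter of intent is submitted: Nov 22, 2013.
The full proposal is submitted: Nov 22, 2013 + 33 days = Dec 25, 2013.
Administrative review is complete: Dec 25, 2013 + 4 weeks = Jan 22, 2014.
The study section meets: Jan 22, 2014 + 35 days = Feb 26, 2014.
The award is activated: Feb 26, 2014 + 31 days = Mar 29, 2014.
Dec 6, 2013 falls between when the letter of intent is submitted (Nov 22, 2013) and when the full proposal is submitted (Dec 25, 2013).

The letter of intent is submitted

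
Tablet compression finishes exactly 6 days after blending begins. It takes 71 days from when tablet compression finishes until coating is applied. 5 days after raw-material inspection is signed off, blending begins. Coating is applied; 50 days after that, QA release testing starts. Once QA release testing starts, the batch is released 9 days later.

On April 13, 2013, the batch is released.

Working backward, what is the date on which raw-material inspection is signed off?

November 23, 2012

The batch is released: Apr 13, 2013.
QA release testing starts: Apr 13, 2013 − 9 days = Apr 4, 2013.
Coating is applied: Apr 4, 2013 − 50 days = Feb 13, 2013.
Tablet compression finishes: Feb 13, 2013 − 71 days = Dec 4, 2012.
Blending begins: Dec 4, 2012 − 6 days = Nov 28, 2012.
Raw-material inspection is signed off: Nov 28, 2012 − 5 days = Nov 23, 2012.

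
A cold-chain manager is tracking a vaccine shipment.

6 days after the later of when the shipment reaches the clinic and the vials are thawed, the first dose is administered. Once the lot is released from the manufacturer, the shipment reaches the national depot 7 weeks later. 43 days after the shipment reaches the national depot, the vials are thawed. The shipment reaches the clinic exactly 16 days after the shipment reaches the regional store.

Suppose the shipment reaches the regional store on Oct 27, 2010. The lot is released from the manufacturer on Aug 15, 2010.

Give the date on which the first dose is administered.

The shipment reaches the regional store: Oct 27, 2010.
The shipment reaches the clinic: Oct 27, 2010 + 16 days = Nov 12, 2010.
The lot is released from the manufacturer: Aug 15, 2010.
The shipment reaches the national depot: Aug 15, 2010 + 7 weeks = Oct 3, 2010.
The vials are thawed: Oct 3, 2010 + 43 days = Nov 15, 2010.
Both prerequisites met — the shipment reaches the clinic (Nov 12, 2010), the vials are thawed (Nov 15, 2010); the later is Nov 15, 2010.
The first dose is administered: Nov 15, 2010 + 6 days = Nov 21, 2010.

Nov 21, 2010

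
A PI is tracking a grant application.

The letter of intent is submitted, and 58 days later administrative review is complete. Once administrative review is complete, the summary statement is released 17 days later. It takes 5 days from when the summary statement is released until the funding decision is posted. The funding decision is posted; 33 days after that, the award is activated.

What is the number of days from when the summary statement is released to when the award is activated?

38 days

Causal path: the summary statement is released → the funding decision is posted → the award is activated.
Total delay along the path: 5 + 33 = 38 days.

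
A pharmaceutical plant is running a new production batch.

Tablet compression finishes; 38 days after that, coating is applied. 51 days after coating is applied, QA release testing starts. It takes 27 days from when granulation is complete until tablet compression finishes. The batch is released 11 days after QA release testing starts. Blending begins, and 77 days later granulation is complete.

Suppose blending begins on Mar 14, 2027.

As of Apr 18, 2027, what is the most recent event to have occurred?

Blending begins: Mar 14, 2027.
Granulation is complete: Mar 14, 2027 + 77 days = May 30, 2027.
Tablet compression finishes: May 30, 2027 + 27 days = Jun 26, 2027.
Coating is applied: Jun 26, 2027 + 38 days = Aug 3, 2027.
QA release testing starts: Aug 3, 2027 + 51 days = Sep 23, 2027.
The batch is released: Sep 23, 2027 + 11 days = Oct 4, 2027.
Apr 18, 2027 falls between when blending begins (Mar 14, 2027) and when granulation is complete (May 30, 2027).

Blending begins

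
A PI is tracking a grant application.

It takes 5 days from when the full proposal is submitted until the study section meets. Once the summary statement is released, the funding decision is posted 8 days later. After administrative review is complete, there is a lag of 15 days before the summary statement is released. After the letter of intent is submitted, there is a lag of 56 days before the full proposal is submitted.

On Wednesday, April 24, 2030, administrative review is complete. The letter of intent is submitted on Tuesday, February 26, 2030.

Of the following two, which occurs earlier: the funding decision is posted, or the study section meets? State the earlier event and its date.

Administrative review is complete: Apr 24, 2030.
The summary statement is released: Apr 24, 2030 + 15 days = May 9, 2030.
The funding decision is posted: May 9, 2030 + 8 days = May 17, 2030.
The letter of intent is submitted: Feb 26, 2030.
The full proposal is submitted: Feb 26, 2030 + 56 days = Apr 23, 2030.
The study section meets: Apr 23, 2030 + 5 days = Apr 28, 2030.
Comparing: the funding decision is posted on May 17, 2030 vs the study section meets on Apr 28, 2030. Earlier: the study section meets.

The study section meets — Sunday, April 28, 2030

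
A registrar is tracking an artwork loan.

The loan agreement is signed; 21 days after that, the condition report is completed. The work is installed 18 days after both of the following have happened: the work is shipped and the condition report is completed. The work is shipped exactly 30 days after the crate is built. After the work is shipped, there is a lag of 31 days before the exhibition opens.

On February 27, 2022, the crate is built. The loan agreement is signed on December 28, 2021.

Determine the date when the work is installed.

April 16, 2022

The crate is built: Feb 27, 2022.
The work is shipped: Feb 27, 2022 + 30 days = Mar 29, 2022.
The loan agreement is signed: Dec 28, 2021.
The condition report is completed: Dec 28, 2021 + 21 days = Jan 18, 2022.
Both prerequisites met — the work is shipped (Mar 29, 2022), the condition report is completed (Jan 18, 2022); the later is Mar 29, 2022.
The work is installed: Mar 29, 2022 + 18 days = Apr 16, 2022.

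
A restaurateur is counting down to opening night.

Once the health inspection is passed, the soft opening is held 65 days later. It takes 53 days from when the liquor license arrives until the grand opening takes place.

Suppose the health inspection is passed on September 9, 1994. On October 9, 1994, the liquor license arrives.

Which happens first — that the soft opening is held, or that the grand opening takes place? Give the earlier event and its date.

The soft opening is held — November 13, 1994

The health inspection is passed: Sep 9, 1994.
The soft opening is held: Sep 9, 1994 + 65 days = Nov 13, 1994.
The liquor license arrives: Oct 9, 1994.
The grand opening takes place: Oct 9, 1994 + 53 days = Dec 1, 1994.
Comparing: the soft opening is held on Nov 13, 1994 vs the grand opening takes place on Dec 1, 1994. Earlier: the soft opening is held.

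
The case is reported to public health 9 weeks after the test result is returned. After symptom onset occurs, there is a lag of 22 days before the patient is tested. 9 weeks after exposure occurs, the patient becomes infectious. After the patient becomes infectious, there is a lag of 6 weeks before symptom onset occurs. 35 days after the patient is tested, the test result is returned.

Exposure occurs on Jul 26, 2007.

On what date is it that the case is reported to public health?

Exposure occurs: Jul 26, 2007.
The patient becomes infectious: Jul 26, 2007 + 9 weeks = Sep 27, 2007.
Symptom onset occurs: Sep 27, 2007 + 6 weeks = Nov 8, 2007.
The patient is tested: Nov 8, 2007 + 22 days = Nov 30, 2007.
The test result is returned: Nov 30, 2007 + 35 days = Jan 4, 2008.
The case is reported to public health: Jan 4, 2008 + 9 weeks = Mar 7, 2008.

Mar 7, 2008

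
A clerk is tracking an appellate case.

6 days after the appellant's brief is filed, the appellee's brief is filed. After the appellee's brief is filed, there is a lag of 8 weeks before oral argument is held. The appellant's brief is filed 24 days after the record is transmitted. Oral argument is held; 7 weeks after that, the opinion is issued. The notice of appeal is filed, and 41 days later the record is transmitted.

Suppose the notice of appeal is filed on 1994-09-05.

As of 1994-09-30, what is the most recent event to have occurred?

The notice of appeal is filed: Sep 5, 1994.
The record is transmitted: Sep 5, 1994 + 41 days = Oct 16, 1994.
The appellant's brief is filed: Oct 16, 1994 + 24 days = Nov 9, 1994.
The appellee's brief is filed: Nov 9, 1994 + 6 days = Nov 15, 1994.
Oral argument is held: Nov 15, 1994 + 8 weeks = Jan 10, 1995.
The opinion is issued: Jan 10, 1995 + 7 weeks = Feb 28, 1995.
Sep 30, 1994 falls between when the notice of appeal is filed (Sep 5, 1994) and when the record is transmitted (Oct 16, 1994).

The notice of appeal is filed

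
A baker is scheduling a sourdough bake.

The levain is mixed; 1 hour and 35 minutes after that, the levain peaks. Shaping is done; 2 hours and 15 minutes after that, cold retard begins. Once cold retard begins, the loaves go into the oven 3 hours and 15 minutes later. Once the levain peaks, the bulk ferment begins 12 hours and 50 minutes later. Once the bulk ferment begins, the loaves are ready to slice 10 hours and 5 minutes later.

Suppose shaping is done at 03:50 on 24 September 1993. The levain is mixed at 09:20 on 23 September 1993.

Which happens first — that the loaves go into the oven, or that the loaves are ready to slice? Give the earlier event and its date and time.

The loaves go into the oven — 09:20 on 24 September 1993

Shaping is done: 03:50 Sep 24, 1993.
Cold retard begins: 03:50 Sep 24, 1993 + 2h15m = 06:05 Sep 24, 1993.
The loaves go into the oven: 06:05 Sep 24, 1993 + 3h15m = 09:20 Sep 24, 1993.
The levain is mixed: 09:20 Sep 23, 1993.
The levain peaks: 09:20 Sep 23, 1993 + 1h35m = 10:55 Sep 23, 1993.
The bulk ferment begins: 10:55 Sep 23, 1993 + 12h50m = 23:45 Sep 23, 1993.
The loaves are ready to slice: 23:45 Sep 23, 1993 + 10h05m = 09:50 Sep 24, 1993.
Comparing: the loaves go into the oven at 09:20 Sep 24, 1993 vs the loaves are ready to slice at 09:50 Sep 24, 1993. Earlier: the loaves go into the oven.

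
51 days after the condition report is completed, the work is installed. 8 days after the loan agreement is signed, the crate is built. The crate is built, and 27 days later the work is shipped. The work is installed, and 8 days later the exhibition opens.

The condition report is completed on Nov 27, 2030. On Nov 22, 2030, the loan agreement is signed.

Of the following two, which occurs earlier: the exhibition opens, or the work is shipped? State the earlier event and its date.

The work is shipped — Dec 27, 2030

The condition report is completed: Nov 27, 2030.
The work is installed: Nov 27, 2030 + 51 days = Jan 17, 2031.
The exhibition opens: Jan 17, 2031 + 8 days = Jan 25, 2031.
The loan agreement is signed: Nov 22, 2030.
The crate is built: Nov 22, 2030 + 8 days = Nov 30, 2030.
The work is shipped: Nov 30, 2030 + 27 days = Dec 27, 2030.
Comparing: the exhibition opens on Jan 25, 2031 vs the work is shipped on Dec 27, 2030. Earlier: the work is shipped.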